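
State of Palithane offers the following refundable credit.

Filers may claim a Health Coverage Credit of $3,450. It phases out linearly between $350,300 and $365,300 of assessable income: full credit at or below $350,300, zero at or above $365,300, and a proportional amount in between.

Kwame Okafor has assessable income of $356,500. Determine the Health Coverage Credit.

$2,024

Health Coverage Credit: $356,500 is $6,200 into a $15,000 phase-out range, leaving 8,800/15,000 of the credit: $3,450 × 8,800/15,000 = $2,024.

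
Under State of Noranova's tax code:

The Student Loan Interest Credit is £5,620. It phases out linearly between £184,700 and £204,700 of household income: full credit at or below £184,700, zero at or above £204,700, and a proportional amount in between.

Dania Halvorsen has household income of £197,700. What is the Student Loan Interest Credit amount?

£1,967

Student Loan Interest Credit: £197,700 is £13,000 into a £20,000 phase-out range, leaving 7,000/20,000 of the credit: £5,620 × 7,000/20,000 = £1,967.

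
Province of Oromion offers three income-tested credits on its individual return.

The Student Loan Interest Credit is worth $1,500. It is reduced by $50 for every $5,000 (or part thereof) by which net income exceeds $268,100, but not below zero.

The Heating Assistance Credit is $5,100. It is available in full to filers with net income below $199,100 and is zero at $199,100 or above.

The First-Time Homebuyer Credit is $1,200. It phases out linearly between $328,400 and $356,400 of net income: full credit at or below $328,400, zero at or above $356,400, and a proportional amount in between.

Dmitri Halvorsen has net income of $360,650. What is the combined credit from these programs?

Student Loan Interest Credit: income exceeds $268,100 by $92,550, which is 19 full-or-partial $5,000 increments; reduction = 19 × $50 = $950, leaving $550.
Heating Assistance Credit: $360,650 meets or exceeds the $199,100 cutoff, so the credit is $0.
First-Time Homebuyer Credit: $360,650 is at or above $356,400, so the credit is $0.
Total: $550 + $0 + $0 = $550.

$550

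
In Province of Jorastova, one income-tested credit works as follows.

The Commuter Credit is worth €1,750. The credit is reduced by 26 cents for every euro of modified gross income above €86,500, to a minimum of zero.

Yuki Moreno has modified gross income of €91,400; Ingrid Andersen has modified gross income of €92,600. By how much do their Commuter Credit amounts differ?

€312

Yuki (€91,400): Commuter Credit: 26% of the €4,900 excess over €86,500 is €1,274; credit = €1,750 − €1,274 = €476.
Ingrid (€92,600): Commuter Credit: 26% of the €6,100 excess over €86,500 is €1,586; credit = €1,750 − €1,586 = €164.
Difference: |€476 − €164| = €312.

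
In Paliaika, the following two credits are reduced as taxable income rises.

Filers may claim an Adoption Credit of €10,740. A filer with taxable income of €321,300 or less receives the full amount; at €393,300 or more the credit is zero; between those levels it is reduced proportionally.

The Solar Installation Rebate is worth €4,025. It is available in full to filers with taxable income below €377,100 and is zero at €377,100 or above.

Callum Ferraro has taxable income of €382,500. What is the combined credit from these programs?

Adoption Credit: €382,500 is €61,200 into a €72,000 phase-out range, leaving 10,800/72,000 of the credit: €10,740 × 10,800/72,000 = €1,611.
Solar Installation Rebate: €382,500 meets or exceeds the €377,100 cutoff, so the credit is €0.
Total: €1,611 + €0 = €1,611.

€1,611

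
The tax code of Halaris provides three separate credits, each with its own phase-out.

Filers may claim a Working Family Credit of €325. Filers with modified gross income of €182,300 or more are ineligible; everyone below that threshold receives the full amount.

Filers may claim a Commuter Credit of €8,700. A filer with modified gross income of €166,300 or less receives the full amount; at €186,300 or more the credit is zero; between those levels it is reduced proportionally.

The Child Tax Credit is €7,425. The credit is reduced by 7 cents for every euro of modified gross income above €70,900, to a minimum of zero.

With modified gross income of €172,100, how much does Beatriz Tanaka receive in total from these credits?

Working Family Credit: €172,100 is below the €182,300 cutoff, so the full €325 applies.
Commuter Credit: €172,100 is €5,800 into a €20,000 phase-out range, leaving 14,200/20,000 of the credit: €8,700 × 14,200/20,000 = €6,177.
Child Tax Credit: 7% of the €101,200 excess over €70,900 is €7,084; credit = €7,425 − €7,084 = €341.
Total: €325 + €6,177 + €341 = €6,843.

€6,843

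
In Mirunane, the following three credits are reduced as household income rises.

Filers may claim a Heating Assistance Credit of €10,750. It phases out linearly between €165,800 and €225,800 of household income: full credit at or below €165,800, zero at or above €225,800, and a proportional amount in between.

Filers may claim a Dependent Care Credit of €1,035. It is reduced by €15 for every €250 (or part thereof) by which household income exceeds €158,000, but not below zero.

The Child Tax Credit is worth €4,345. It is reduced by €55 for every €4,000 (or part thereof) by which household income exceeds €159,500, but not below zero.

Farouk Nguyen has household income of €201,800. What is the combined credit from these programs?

Heating Assistance Credit: €201,800 is €36,000 into a €60,000 phase-out range, leaving 24,000/60,000 of the credit: €10,750 × 24,000/60,000 = €4,300.
Dependent Care Credit: income exceeds €158,000 by €43,800 → 176 increments × €15 = €2,640 ≥ base, so the credit is €0.
Child Tax Credit: income exceeds €159,500 by €42,300, which is 11 full-or-partial €4,000 increments; reduction = 11 × €55 = €605, leaving €3,740.
Total: €4,300 + €0 + €3,740 = €8,040.

€8,040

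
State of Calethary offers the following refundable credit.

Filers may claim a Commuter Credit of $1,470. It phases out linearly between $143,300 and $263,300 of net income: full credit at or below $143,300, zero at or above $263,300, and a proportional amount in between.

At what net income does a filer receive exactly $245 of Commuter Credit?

$245 is 245/1,470 of the full $1,470, so 1,225/1,470 of the $120,000 range has been used: income = $143,300 + $120,000 × 1,225/1,470 = $243,300.

$243,300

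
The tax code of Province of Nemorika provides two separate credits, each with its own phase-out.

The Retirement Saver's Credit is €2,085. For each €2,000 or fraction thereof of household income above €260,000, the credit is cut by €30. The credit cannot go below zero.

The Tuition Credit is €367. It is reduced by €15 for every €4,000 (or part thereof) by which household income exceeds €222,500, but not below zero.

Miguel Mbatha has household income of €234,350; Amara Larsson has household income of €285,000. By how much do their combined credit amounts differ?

€585

Miguel (€234,350): Retirement Saver's Credit: €234,350 is at or below the €260,000 threshold, so the full €2,085 applies. Tuition Credit: income exceeds €222,500 by €11,850, which is 3 full-or-partial €4,000 increments; reduction = 3 × €15 = €45, leaving €322. total €2,085 + €322 = €2,407
Amara (€285,000): Retirement Saver's Credit: income exceeds €260,000 by €25,000, which is 13 full-or-partial €2,000 increments; reduction = 13 × €30 = €390, leaving €1,695. Tuition Credit: income exceeds €222,500 by €62,500, which is 16 full-or-partial €4,000 increments; reduction = 16 × €15 = €240, leaving €127. total €1,695 + €127 = €1,822
Difference: |€2,407 − €1,822| = €585.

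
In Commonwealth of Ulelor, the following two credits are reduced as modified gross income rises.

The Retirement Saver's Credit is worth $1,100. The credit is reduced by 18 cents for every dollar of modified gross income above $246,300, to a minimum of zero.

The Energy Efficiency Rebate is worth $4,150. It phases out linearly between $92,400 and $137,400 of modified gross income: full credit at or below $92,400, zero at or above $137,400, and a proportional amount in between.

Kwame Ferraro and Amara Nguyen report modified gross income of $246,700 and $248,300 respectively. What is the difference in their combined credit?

$288

Kwame ($246,700): Retirement Saver's Credit: 18% of the $400 excess over $246,300 is $72; credit = $1,100 − $72 = $1,028. Energy Efficiency Rebate: $246,700 is at or above $137,400, so the credit is $0. total $1,028 + $0 = $1,028
Amara ($248,300): Retirement Saver's Credit: 18% of the $2,000 excess over $246,300 is $360; credit = $1,100 − $360 = $740. Energy Efficiency Rebate: $248,300 is at or above $137,400, so the credit is $0. total $740 + $0 = $740
Difference: |$1,028 − $740| = $288.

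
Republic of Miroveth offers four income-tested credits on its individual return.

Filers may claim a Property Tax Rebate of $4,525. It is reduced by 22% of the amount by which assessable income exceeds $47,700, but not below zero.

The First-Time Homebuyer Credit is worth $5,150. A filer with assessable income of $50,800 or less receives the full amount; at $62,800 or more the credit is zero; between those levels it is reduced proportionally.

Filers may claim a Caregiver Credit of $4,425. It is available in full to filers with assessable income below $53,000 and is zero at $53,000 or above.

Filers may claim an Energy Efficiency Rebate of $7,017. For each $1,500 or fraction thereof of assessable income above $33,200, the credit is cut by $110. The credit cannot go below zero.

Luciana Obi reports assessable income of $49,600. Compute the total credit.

$19,489

Property Tax Rebate: 22% of the $1,900 excess over $47,700 is $418; credit = $4,525 − $418 = $4,107.
First-Time Homebuyer Credit: $49,600 is at or below the $50,800 threshold, so the full $5,150 applies.
Caregiver Credit: $49,600 is below the $53,000 cutoff, so the full $4,425 applies.
Energy Efficiency Rebate: income exceeds $33,200 by $16,400, which is 11 full-or-partial $1,500 increments; reduction = 11 × $110 = $1,210, leaving $5,807.
Total: $4,107 + $5,150 + $4,425 + $5,807 = $19,489.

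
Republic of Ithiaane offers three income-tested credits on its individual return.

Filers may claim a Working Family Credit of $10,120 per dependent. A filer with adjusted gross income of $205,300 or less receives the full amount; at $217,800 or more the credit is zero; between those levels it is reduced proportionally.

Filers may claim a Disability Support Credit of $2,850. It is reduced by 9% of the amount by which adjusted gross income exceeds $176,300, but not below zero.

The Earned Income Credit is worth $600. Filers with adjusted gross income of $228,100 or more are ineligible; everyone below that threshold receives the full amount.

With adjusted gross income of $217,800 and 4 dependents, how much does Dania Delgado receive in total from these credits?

Working Family Credit: base = 4 × $10,120 = $40,480. $217,800 is at or above $217,800, so the credit is $0.
Disability Support Credit: 9% of the $41,500 excess over $176,300 is $3,735 ≥ base, so the credit is $0.
Earned Income Credit: $217,800 is below the $228,100 cutoff, so the full $600 applies.
Total: $0 + $0 + $600 = $600.

$600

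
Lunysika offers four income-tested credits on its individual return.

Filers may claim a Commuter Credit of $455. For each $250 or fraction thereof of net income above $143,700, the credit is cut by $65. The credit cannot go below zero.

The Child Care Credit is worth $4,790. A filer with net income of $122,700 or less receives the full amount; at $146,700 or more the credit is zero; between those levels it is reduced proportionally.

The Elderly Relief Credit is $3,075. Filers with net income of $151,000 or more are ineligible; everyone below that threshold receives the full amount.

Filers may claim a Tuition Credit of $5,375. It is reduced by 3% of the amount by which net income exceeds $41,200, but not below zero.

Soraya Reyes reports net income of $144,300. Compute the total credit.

Commuter Credit: income exceeds $143,700 by $600, which is 3 full-or-partial $250 increments; reduction = 3 × $65 = $195, leaving $260.
Child Care Credit: $144,300 is $21,600 into a $24,000 phase-out range, leaving 2,400/24,000 of the credit: $4,790 × 2,400/24,000 = $479.
Elderly Relief Credit: $144,300 is below the $151,000 cutoff, so the full $3,075 applies.
Tuition Credit: 3% of the $103,100 excess over $41,200 is $3,093; credit = $5,375 − $3,093 = $2,282.
Total: $260 + $479 + $3,075 + $2,282 = $6,096.

$6,096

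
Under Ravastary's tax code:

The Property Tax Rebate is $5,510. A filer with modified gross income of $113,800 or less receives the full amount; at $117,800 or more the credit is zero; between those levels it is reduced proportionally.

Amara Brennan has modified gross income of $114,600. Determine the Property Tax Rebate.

$4,408

Property Tax Rebate: $114,600 is $800 into a $4,000 phase-out range, leaving 3,200/4,000 of the credit: $5,510 × 3,200/4,000 = $4,408.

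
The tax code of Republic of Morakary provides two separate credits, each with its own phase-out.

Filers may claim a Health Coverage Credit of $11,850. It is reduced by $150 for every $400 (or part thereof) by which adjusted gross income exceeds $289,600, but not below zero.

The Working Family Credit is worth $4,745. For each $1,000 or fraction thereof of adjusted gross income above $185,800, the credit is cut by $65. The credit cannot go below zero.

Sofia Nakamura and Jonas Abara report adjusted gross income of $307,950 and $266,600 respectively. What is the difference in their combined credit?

Sofia ($307,950): Health Coverage Credit: income exceeds $289,600 by $18,350, which is 46 full-or-partial $400 increments; reduction = 46 × $150 = $6,900, leaving $4,950. Working Family Credit: income exceeds $185,800 by $122,150 → 123 increments × $65 = $7,995 ≥ base, so the credit is $0. total $4,950 + $0 = $4,950
Jonas ($266,600): Health Coverage Credit: $266,600 is at or below the $289,600 threshold, so the full $11,850 applies. Working Family Credit: income exceeds $185,800 by $80,800 → 81 increments × $65 = $5,265 ≥ base, so the credit is $0. total $11,850 + $0 = $11,850
Difference: |$4,950 − $11,850| = $6,900.

$6,900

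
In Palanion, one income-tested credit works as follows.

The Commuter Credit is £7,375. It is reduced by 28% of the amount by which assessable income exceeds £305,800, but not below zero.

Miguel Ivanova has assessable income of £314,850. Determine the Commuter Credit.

Commuter Credit: 28% of the £9,050 excess over £305,800 is £2,534; credit = £7,375 − £2,534 = £4,841.

£4,841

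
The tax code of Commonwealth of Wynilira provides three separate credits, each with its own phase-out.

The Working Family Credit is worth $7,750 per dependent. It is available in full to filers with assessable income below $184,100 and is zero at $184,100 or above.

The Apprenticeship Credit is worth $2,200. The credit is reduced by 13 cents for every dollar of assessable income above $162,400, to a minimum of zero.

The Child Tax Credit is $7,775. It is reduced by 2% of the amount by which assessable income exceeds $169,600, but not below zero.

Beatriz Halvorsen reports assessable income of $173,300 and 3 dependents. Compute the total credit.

$31,734

Working Family Credit: base = 3 × $7,750 = $23,250. $173,300 is below the $184,100 cutoff, so the full $23,250 applies.
Apprenticeship Credit: 13% of the $10,900 excess over $162,400 is $1,417; credit = $2,200 − $1,417 = $783.
Child Tax Credit: 2% of the $3,700 excess over $169,600 is $74; credit = $7,775 − $74 = $7,701.
Total: $23,250 + $783 + $7,701 = $31,734.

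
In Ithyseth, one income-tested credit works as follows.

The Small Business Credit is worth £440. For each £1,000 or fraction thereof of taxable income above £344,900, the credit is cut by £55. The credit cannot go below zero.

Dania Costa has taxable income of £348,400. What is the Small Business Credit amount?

Small Business Credit: income exceeds £344,900 by £3,500, which is 4 full-or-partial £1,000 increments; reduction = 4 × £55 = £220, leaving £220.

£220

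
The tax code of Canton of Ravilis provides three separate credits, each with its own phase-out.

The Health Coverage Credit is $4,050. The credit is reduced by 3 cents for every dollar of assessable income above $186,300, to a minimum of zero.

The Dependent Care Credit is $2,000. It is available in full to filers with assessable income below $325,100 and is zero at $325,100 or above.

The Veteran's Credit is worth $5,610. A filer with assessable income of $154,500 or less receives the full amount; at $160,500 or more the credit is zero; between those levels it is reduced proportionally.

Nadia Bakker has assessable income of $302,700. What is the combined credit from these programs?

Health Coverage Credit: 3% of the $116,400 excess over $186,300 is $3,492; credit = $4,050 − $3,492 = $558.
Dependent Care Credit: $302,700 is below the $325,100 cutoff, so the full $2,000 applies.
Veteran's Credit: $302,700 is at or above $160,500, so the credit is $0.
Total: $558 + $2,000 + $0 = $2,558.

$2,558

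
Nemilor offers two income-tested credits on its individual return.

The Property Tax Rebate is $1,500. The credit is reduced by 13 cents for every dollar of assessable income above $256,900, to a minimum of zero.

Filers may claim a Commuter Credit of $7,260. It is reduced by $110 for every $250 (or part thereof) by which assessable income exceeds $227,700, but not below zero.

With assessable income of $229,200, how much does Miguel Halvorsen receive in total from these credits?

$8,100

Property Tax Rebate: $229,200 is at or below the $256,900 threshold, so the full $1,500 applies.
Commuter Credit: income exceeds $227,700 by $1,500, which is 6 full-or-partial $250 increments; reduction = 6 × $110 = $660, leaving $6,600.
Total: $1,500 + $6,600 = $8,100.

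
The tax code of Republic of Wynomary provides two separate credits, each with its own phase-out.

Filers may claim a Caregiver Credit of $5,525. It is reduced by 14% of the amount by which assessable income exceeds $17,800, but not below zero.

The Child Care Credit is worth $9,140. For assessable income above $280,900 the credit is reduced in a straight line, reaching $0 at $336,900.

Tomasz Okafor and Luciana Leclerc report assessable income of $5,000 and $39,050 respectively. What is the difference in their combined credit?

$2,975

Tomasz ($5,000): Caregiver Credit: $5,000 is at or below the $17,800 threshold, so the full $5,525 applies. Child Care Credit: $5,000 is at or below the $280,900 threshold, so the full $9,140 applies. total $5,525 + $9,140 = $14,665
Luciana ($39,050): Caregiver Credit: 14% of the $21,250 excess over $17,800 is $2,975; credit = $5,525 − $2,975 = $2,550. Child Care Credit: $39,050 is at or below the $280,900 threshold, so the full $9,140 applies. total $2,550 + $9,140 = $11,690
Difference: |$14,665 − $11,690| = $2,975.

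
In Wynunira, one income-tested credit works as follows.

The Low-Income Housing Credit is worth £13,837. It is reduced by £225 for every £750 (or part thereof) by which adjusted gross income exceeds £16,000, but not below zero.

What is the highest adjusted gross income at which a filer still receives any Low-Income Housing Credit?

After 61 increments the reduction is 61 × £225 = £13,725, leaving £112; one more increment wipes it out. Increment 61 ends at excess 61 × £750 = £45,750, so the highest qualifying income is £16,000 + £45,750 = £61,750.

£61,750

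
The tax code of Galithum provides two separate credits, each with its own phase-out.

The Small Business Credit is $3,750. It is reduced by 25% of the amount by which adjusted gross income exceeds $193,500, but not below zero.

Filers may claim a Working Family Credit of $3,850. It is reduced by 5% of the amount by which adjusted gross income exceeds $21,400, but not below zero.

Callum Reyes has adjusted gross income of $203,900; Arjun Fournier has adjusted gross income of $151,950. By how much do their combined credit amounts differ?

$2,600

Callum ($203,900): Small Business Credit: 25% of the $10,400 excess over $193,500 is $2,600; credit = $3,750 − $2,600 = $1,150. Working Family Credit: 5% of the $182,500 excess over $21,400 is $9,125 ≥ base, so the credit is $0. total $1,150 + $0 = $1,150
Arjun ($151,950): Small Business Credit: $151,950 is at or below the $193,500 threshold, so the full $3,750 applies. Working Family Credit: 5% of the $130,550 excess over $21,400 is $6,527.50 ≥ base, so the credit is $0. total $3,750 + $0 = $3,750
Difference: |$1,150 − $3,750| = $2,600.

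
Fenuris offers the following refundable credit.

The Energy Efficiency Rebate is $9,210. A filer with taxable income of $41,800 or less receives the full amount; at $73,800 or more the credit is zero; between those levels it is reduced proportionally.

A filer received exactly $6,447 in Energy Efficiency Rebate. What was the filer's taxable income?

$51,400

$6,447 is 6,447/9,210 of the full $9,210, so 2,763/9,210 of the $32,000 range has been used: income = $41,800 + $32,000 × 2,763/9,210 = $51,400.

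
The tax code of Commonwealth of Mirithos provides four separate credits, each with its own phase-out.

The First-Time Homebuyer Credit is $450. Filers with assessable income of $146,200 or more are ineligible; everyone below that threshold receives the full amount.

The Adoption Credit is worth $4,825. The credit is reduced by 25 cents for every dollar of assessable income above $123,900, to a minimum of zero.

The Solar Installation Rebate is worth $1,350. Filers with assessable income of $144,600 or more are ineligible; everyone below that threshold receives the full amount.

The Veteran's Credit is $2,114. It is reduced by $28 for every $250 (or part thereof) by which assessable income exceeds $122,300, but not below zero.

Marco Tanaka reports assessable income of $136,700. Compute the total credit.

First-Time Homebuyer Credit: $136,700 is below the $146,200 cutoff, so the full $450 applies.
Adoption Credit: 25% of the $12,800 excess over $123,900 is $3,200; credit = $4,825 − $3,200 = $1,625.
Solar Installation Rebate: $136,700 is below the $144,600 cutoff, so the full $1,350 applies.
Veteran's Credit: income exceeds $122,300 by $14,400, which is 58 full-or-partial $250 increments; reduction = 58 × $28 = $1,624, leaving $490.
Total: $450 + $1,625 + $1,350 + $490 = $3,915.

$3,915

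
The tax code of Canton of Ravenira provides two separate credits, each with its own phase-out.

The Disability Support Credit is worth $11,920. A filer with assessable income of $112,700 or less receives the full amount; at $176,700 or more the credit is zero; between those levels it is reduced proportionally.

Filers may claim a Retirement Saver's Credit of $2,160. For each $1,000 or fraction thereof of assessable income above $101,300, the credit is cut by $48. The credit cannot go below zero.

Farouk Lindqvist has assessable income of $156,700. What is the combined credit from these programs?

$3,725

Disability Support Credit: $156,700 is $44,000 into a $64,000 phase-out range, leaving 20,000/64,000 of the credit: $11,920 × 20,000/64,000 = $3,725.
Retirement Saver's Credit: income exceeds $101,300 by $55,400 → 56 increments × $48 = $2,688 ≥ base, so the credit is $0.
Total: $3,725 + $0 = $3,725.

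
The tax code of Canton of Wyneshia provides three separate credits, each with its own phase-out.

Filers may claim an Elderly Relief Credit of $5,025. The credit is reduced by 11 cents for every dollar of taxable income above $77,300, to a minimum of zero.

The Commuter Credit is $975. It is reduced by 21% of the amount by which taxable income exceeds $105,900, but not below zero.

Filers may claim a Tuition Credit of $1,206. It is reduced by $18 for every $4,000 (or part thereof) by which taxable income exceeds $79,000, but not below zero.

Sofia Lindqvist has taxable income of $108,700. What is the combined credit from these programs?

Elderly Relief Credit: 11% of the $31,400 excess over $77,300 is $3,454; credit = $5,025 − $3,454 = $1,571.
Commuter Credit: 21% of the $2,800 excess over $105,900 is $588; credit = $975 − $588 = $387.
Tuition Credit: income exceeds $79,000 by $29,700, which is 8 full-or-partial $4,000 increments; reduction = 8 × $18 = $144, leaving $1,062.
Total: $1,571 + $387 + $1,062 = $3,020.

$3,020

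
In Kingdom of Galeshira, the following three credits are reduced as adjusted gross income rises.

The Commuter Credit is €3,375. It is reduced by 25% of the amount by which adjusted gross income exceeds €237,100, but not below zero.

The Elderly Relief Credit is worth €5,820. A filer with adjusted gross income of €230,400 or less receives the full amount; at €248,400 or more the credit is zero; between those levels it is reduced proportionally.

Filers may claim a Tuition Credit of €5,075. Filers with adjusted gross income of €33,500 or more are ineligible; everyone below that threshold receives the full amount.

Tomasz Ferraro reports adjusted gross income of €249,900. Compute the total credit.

€175

Commuter Credit: 25% of the €12,800 excess over €237,100 is €3,200; credit = €3,375 − €3,200 = €175.
Elderly Relief Credit: €249,900 is at or above €248,400, so the credit is €0.
Tuition Credit: €249,900 meets or exceeds the €33,500 cutoff, so the credit is €0.
Total: €175 + €0 + €0 = €175.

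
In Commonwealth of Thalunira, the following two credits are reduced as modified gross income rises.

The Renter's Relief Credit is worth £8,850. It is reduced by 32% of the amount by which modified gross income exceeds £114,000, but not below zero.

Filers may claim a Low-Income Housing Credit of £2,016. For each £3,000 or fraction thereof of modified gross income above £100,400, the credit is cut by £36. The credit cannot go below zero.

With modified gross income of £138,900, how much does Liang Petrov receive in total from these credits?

Renter's Relief Credit: 32% of the £24,900 excess over £114,000 is £7,968; credit = £8,850 − £7,968 = £882.
Low-Income Housing Credit: income exceeds £100,400 by £38,500, which is 13 full-or-partial £3,000 increments; reduction = 13 × £36 = £468, leaving £1,548.
Total: £882 + £1,548 = £2,430.

£2,430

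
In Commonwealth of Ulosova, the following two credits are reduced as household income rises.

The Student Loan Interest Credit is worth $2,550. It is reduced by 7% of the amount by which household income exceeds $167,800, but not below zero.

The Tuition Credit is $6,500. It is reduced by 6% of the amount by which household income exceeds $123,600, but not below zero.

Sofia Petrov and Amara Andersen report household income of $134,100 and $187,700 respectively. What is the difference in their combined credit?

$4,609

Sofia ($134,100): Student Loan Interest Credit: $134,100 is at or below the $167,800 threshold, so the full $2,550 applies. Tuition Credit: 6% of the $10,500 excess over $123,600 is $630; credit = $6,500 − $630 = $5,870. total $2,550 + $5,870 = $8,420
Amara ($187,700): Student Loan Interest Credit: 7% of the $19,900 excess over $167,800 is $1,393; credit = $2,550 − $1,393 = $1,157. Tuition Credit: 6% of the $64,100 excess over $123,600 is $3,846; credit = $6,500 − $3,846 = $2,654. total $1,157 + $2,654 = $3,811
Difference: |$8,420 − $3,811| = $4,609.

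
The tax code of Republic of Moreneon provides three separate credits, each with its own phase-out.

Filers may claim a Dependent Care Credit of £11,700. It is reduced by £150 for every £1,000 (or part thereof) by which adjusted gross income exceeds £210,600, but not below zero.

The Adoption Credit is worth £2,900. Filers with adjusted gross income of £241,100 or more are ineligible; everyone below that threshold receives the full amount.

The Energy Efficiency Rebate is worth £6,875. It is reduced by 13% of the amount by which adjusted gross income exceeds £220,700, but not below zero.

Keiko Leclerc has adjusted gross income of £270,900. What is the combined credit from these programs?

Dependent Care Credit: income exceeds £210,600 by £60,300, which is 61 full-or-partial £1,000 increments; reduction = 61 × £150 = £9,150, leaving £2,550.
Adoption Credit: £270,900 meets or exceeds the £241,100 cutoff, so the credit is £0.
Energy Efficiency Rebate: 13% of the £50,200 excess over £220,700 is £6,526; credit = £6,875 − £6,526 = £349.
Total: £2,550 + £0 + £349 = £2,899.

£2,899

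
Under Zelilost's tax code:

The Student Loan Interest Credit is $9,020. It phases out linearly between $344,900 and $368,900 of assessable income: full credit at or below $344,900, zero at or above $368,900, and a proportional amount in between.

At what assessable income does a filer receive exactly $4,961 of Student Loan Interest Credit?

$4,961 is 4,961/9,020 of the full $9,020, so 4,059/9,020 of the $24,000 range has been used: income = $344,900 + $24,000 × 4,059/9,020 = $355,700.

$355,700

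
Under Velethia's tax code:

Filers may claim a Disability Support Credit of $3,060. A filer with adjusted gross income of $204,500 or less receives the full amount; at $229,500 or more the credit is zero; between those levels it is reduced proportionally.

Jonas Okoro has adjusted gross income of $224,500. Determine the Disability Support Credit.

$612

Disability Support Credit: $224,500 is $20,000 into a $25,000 phase-out range, leaving 5,000/25,000 of the credit: $3,060 × 5,000/25,000 = $612.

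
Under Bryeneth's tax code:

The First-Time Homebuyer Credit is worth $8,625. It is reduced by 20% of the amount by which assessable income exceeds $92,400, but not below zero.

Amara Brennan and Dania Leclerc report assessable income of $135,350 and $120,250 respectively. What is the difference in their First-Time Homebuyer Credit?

Amara ($135,350): First-Time Homebuyer Credit: 20% of the $42,950 excess over $92,400 is $8,590; credit = $8,625 − $8,590 = $35.
Dania ($120,250): First-Time Homebuyer Credit: 20% of the $27,850 excess over $92,400 is $5,570; credit = $8,625 − $5,570 = $3,055.
Difference: |$35 − $3,055| = $3,020.

$3,020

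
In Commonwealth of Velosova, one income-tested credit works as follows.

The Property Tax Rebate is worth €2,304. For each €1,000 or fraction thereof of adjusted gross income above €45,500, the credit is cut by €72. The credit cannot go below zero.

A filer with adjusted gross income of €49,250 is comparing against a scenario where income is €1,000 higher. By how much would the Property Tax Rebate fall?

€72

At €49,250 — income exceeds €45,500 by €3,750, which is 4 full-or-partial €1,000 increments; reduction = 4 × €72 = €288, leaving €2,016.
At €50,250 — income exceeds €45,500 by €4,750, which is 5 full-or-partial €1,000 increments; reduction = 5 × €72 = €360, leaving €1,944.
Lost: €2,016 − €1,944 = €72.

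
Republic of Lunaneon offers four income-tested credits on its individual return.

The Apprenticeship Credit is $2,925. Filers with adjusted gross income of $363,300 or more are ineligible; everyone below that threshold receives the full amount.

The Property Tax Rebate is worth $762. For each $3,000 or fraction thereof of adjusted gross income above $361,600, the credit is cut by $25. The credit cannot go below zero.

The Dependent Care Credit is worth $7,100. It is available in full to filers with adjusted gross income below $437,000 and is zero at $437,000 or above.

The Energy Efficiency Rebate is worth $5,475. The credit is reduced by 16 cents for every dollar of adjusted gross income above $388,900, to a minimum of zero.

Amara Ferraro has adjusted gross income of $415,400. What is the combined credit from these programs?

Apprenticeship Credit: $415,400 meets or exceeds the $363,300 cutoff, so the credit is $0.
Property Tax Rebate: income exceeds $361,600 by $53,800, which is 18 full-or-partial $3,000 increments; reduction = 18 × $25 = $450, leaving $312.
Dependent Care Credit: $415,400 is below the $437,000 cutoff, so the full $7,100 applies.
Energy Efficiency Rebate: 16% of the $26,500 excess over $388,900 is $4,240; credit = $5,475 − $4,240 = $1,235.
Total: $0 + $312 + $7,100 + $1,235 = $8,647.

$8,647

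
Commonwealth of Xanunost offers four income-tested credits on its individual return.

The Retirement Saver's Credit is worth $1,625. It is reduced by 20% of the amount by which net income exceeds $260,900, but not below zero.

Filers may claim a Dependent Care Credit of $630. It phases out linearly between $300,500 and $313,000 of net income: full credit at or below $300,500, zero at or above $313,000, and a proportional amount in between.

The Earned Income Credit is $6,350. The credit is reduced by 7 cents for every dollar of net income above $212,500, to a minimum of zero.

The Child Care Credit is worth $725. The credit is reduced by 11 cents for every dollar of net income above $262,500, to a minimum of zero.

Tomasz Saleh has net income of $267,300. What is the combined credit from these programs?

$3,686

Retirement Saver's Credit: 20% of the $6,400 excess over $260,900 is $1,280; credit = $1,625 − $1,280 = $345.
Dependent Care Credit: $267,300 is at or below the $300,500 threshold, so the full $630 applies.
Earned Income Credit: 7% of the $54,800 excess over $212,500 is $3,836; credit = $6,350 − $3,836 = $2,514.
Child Care Credit: 11% of the $4,800 excess over $262,500 is $528; credit = $725 − $528 = $197.
Total: $345 + $630 + $2,514 + $197 = $3,686.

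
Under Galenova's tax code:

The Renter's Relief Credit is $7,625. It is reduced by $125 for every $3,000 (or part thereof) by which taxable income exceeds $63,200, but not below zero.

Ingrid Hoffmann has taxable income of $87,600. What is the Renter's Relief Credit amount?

Renter's Relief Credit: income exceeds $63,200 by $24,400, which is 9 full-or-partial $3,000 increments; reduction = 9 × $125 = $1,125, leaving $6,500.

$6,500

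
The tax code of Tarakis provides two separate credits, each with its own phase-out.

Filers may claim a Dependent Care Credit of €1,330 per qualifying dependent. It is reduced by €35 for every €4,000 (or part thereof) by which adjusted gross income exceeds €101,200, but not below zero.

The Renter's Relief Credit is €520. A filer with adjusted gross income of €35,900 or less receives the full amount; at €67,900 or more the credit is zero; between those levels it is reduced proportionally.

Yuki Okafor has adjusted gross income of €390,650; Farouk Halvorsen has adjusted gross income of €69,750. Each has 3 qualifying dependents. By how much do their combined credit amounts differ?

€2,555

Yuki (€390,650): Dependent Care Credit: base = 3 × €1,330 = €3,990. income exceeds €101,200 by €289,450, which is 73 full-or-partial €4,000 increments; reduction = 73 × €35 = €2,555, leaving €1,435. Renter's Relief Credit: €390,650 is at or above €67,900, so the credit is €0. total €1,435 + €0 = €1,435
Farouk (€69,750): Dependent Care Credit: base = 3 × €1,330 = €3,990. €69,750 is at or below the €101,200 threshold, so the full €3,990 applies. Renter's Relief Credit: €69,750 is at or above €67,900, so the credit is €0. total €3,990 + €0 = €3,990
Difference: |€1,435 − €3,990| = €2,555.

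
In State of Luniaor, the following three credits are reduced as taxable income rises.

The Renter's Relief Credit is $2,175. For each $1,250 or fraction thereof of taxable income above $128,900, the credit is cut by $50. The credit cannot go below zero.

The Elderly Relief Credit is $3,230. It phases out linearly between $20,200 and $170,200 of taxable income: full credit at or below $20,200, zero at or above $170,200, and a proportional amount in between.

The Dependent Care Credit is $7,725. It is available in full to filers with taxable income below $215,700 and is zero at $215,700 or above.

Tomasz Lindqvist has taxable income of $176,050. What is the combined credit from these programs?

$8,000

Renter's Relief Credit: income exceeds $128,900 by $47,150, which is 38 full-or-partial $1,250 increments; reduction = 38 × $50 = $1,900, leaving $275.
Elderly Relief Credit: $176,050 is at or above $170,200, so the credit is $0.
Dependent Care Credit: $176,050 is below the $215,700 cutoff, so the full $7,725 applies.
Total: $275 + $0 + $7,725 = $8,000.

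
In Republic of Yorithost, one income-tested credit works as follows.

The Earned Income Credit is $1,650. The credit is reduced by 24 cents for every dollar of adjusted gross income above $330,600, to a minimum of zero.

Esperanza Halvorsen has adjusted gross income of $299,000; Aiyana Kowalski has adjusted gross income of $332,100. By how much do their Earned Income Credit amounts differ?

$360

Esperanza ($299,000): Earned Income Credit: $299,000 is at or below the $330,600 threshold, so the full $1,650 applies.
Aiyana ($332,100): Earned Income Credit: 24% of the $1,500 excess over $330,600 is $360; credit = $1,650 − $360 = $1,290.
Difference: |$1,650 − $1,290| = $360.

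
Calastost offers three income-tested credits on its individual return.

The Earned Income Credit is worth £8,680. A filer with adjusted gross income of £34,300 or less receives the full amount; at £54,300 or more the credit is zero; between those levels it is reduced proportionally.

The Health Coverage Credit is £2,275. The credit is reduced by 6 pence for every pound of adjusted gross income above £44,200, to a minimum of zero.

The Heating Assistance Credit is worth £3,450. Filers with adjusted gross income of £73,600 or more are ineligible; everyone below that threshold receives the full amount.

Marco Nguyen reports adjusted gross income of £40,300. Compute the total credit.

£11,801

Earned Income Credit: £40,300 is £6,000 into a £20,000 phase-out range, leaving 14,000/20,000 of the credit: £8,680 × 14,000/20,000 = £6,076.
Health Coverage Credit: £40,300 is at or below the £44,200 threshold, so the full £2,275 applies.
Heating Assistance Credit: £40,300 is below the £73,600 cutoff, so the full £3,450 applies.
Total: £6,076 + £2,275 + £3,450 = £11,801.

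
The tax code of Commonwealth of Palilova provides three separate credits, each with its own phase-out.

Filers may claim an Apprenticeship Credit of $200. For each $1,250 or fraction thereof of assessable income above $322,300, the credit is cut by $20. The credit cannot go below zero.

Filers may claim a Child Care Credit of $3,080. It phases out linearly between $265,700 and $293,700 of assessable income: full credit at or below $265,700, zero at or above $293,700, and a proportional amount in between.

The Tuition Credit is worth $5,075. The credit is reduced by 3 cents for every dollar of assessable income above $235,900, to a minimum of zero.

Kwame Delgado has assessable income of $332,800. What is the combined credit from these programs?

Apprenticeship Credit: income exceeds $322,300 by $10,500, which is 9 full-or-partial $1,250 increments; reduction = 9 × $20 = $180, leaving $20.
Child Care Credit: $332,800 is at or above $293,700, so the credit is $0.
Tuition Credit: 3% of the $96,900 excess over $235,900 is $2,907; credit = $5,075 − $2,907 = $2,168.
Total: $20 + $0 + $2,168 = $2,188.

$2,188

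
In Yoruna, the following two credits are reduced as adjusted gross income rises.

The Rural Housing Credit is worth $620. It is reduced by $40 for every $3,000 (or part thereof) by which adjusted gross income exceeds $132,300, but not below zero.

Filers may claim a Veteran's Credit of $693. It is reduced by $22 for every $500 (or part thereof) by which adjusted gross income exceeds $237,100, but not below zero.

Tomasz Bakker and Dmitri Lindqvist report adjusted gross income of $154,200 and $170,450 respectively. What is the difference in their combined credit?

$200

Tomasz ($154,200): Rural Housing Credit: income exceeds $132,300 by $21,900, which is 8 full-or-partial $3,000 increments; reduction = 8 × $40 = $320, leaving $300. Veteran's Credit: $154,200 is at or below the $237,100 threshold, so the full $693 applies. total $300 + $693 = $993
Dmitri ($170,450): Rural Housing Credit: income exceeds $132,300 by $38,150, which is 13 full-or-partial $3,000 increments; reduction = 13 × $40 = $520, leaving $100. Veteran's Credit: $170,450 is at or below the $237,100 threshold, so the full $693 applies. total $100 + $693 = $793
Difference: |$993 − $793| = $200.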